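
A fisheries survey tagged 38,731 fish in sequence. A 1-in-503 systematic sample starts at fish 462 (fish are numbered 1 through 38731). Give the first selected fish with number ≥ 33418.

k = 503
Steps past start: ⌈(33418 − 462)/503⌉ = ⌈32956/503⌉ = 66
Selected fish: 462 + 66×503 = 33660

33660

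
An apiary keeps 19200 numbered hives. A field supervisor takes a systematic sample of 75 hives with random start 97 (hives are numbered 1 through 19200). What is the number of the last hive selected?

19041

k = 19200/75 = 256
75th selection = r + (75−1)·k = 97 + 74×256 = 97 + 18944 = 19041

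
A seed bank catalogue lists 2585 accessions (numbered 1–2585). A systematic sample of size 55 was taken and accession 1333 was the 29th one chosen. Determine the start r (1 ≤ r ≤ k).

17

k = 2585/55 = 47
r = 1333 − (29−1)×47 = 1333 − 1316 = 17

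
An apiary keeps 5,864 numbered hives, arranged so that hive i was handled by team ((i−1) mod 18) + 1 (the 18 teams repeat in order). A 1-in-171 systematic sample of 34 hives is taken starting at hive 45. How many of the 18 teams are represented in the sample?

2

Consecutive selections differ by k = 171, so their team numbers differ by 171 mod 18 = 9.
gcd(171, 18) = 9, so the sample visits 18/9 = 2 distinct residues mod 18.
Start 45 is team 9; the teams hit are 9, 18.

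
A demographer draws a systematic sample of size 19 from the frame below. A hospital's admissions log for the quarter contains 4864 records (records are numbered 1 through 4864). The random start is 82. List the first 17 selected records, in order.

82, 338, 594, 850, 1106, 1362, 1618, 1874, 2130, 2386, 2642, 2898, 3154, 3410, 3666, 3922, 4178

k = N/n = 4864/19 = 256
record 1: 82
record 2: 82 + 256 = 338
record 3: 338 + 256 = 594
record 4: 594 + 256 = 850
record 5: 850 + 256 = 1106
record 6: 1106 + 256 = 1362
record 7: 1362 + 256 = 1618
record 8: 1618 + 256 = 1874
record 9: 1874 + 256 = 2130
record 10: 2130 + 256 = 2386
record 11: 2386 + 256 = 2642
record 12: 2642 + 256 = 2898
record 13: 2898 + 256 = 3154
record 14: 3154 + 256 = 3410
record 15: 3410 + 256 = 3666
record 16: 3666 + 256 = 3922
record 17: 3922 + 256 = 4178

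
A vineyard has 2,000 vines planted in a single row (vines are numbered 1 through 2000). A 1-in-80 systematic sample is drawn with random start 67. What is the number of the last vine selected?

1987

k = 80
25th selection = r + (25−1)·k = 67 + 24×80 = 67 + 1920 = 1987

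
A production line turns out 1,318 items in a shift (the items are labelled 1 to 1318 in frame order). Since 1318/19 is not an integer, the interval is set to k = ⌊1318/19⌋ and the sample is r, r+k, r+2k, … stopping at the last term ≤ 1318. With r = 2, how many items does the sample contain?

20

k = ⌊1318/19⌋ = 69
Achieved size = ⌊(1318 − 2)/69⌋ + 1 = ⌊1316/69⌋ + 1 = 19 + 1 = 20
(last selection: 2 + 19×69 = 1313 ≤ 1318; next would be 1382 > 1318)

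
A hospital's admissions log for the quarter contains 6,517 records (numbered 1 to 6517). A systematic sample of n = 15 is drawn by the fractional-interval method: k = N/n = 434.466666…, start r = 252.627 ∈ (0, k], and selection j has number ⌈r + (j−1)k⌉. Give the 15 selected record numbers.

j=1: r + 0k = 252.627 → ⌈·⌉ = 253
j=2: r + 1k = 687.093666… → ⌈·⌉ = 688
j=3: r + 2k = 1121.560333… → ⌈·⌉ = 1122
j=4: r + 3k = 1556.027 → ⌈·⌉ = 1557
j=5: r + 4k = 1990.493666… → ⌈·⌉ = 1991
j=6: r + 5k = 2424.960333… → ⌈·⌉ = 2425
j=7: r + 6k = 2859.427 → ⌈·⌉ = 2860
j=8: r + 7k = 3293.893666… → ⌈·⌉ = 3294
j=9: r + 8k = 3728.360333… → ⌈·⌉ = 3729
j=10: r + 9k = 4162.827 → ⌈·⌉ = 4163
j=11: r + 10k = 4597.293666… → ⌈·⌉ = 4598
j=12: r + 11k = 5031.760333… → ⌈·⌉ = 5032
j=13: r + 12k = 5466.227 → ⌈·⌉ = 5467
j=14: r + 13k = 5900.693666… → ⌈·⌉ = 5901
j=15: r + 14k = 6335.160333… → ⌈·⌉ = 6336

253, 688, 1122, 1557, 1991, 2425, 2860, 3294, 3729, 4163, 4598, 5032, 5467, 5901, 6336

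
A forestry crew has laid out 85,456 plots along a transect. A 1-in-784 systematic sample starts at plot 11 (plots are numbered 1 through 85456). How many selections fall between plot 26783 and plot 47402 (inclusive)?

26

k = 784
First selection ≥ 26783: 11 + ⌈(26783−11)/784⌉·784 = 11 + 35×784 = 27451
Last selection ≤ 47402: 11 + ⌊(47402−11)/784⌋·784 = 11 + 60×784 = 47051
Count = 60 − 35 + 1 = 26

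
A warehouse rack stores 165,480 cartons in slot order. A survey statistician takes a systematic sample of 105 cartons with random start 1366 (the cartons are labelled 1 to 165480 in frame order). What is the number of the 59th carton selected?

92774

k = 165480/105 = 1576
59th selection = r + (59−1)·k = 1366 + 58×1576 = 1366 + 91408 = 92774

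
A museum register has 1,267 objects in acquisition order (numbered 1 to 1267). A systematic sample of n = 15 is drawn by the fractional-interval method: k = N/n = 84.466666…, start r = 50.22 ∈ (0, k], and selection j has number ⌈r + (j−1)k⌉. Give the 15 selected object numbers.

51, 135, 220, 304, 389, 473, 558, 642, 726, 811, 895, 980, 1064, 1149, 1233

j=1: r + 0k = 50.22 → ⌈·⌉ = 51
j=2: r + 1k = 134.686666… → ⌈·⌉ = 135
j=3: r + 2k = 219.153333… → ⌈·⌉ = 220
j=4: r + 3k = 303.62 → ⌈·⌉ = 304
j=5: r + 4k = 388.086666… → ⌈·⌉ = 389
j=6: r + 5k = 472.553333… → ⌈·⌉ = 473
j=7: r + 6k = 557.02 → ⌈·⌉ = 558
j=8: r + 7k = 641.486666… → ⌈·⌉ = 642
j=9: r + 8k = 725.953333… → ⌈·⌉ = 726
j=10: r + 9k = 810.42 → ⌈·⌉ = 811
j=11: r + 10k = 894.886666… → ⌈·⌉ = 895
j=12: r + 11k = 979.353333… → ⌈·⌉ = 980
j=13: r + 12k = 1063.82 → ⌈·⌉ = 1064
j=14: r + 13k = 1148.286666… → ⌈·⌉ = 1149
j=15: r + 14k = 1232.753333… → ⌈·⌉ = 1233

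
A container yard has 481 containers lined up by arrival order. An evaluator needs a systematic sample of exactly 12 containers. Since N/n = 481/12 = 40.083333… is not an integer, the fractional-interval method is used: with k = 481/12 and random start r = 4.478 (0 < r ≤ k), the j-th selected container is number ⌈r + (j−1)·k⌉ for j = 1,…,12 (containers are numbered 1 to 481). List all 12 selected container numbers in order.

5, 45, 85, 125, 165, 205, 245, 286, 326, 366, 406, 446

j=1: r + 0k = 4.478 → ⌈·⌉ = 5
j=2: r + 1k = 44.561333… → ⌈·⌉ = 45
j=3: r + 2k = 84.644666… → ⌈·⌉ = 85
j=4: r + 3k = 124.728 → ⌈·⌉ = 125
j=5: r + 4k = 164.811333… → ⌈·⌉ = 165
j=6: r + 5k = 204.894666… → ⌈·⌉ = 205
j=7: r + 6k = 244.978 → ⌈·⌉ = 245
j=8: r + 7k = 285.061333… → ⌈·⌉ = 286
j=9: r + 8k = 325.144666… → ⌈·⌉ = 326
j=10: r + 9k = 365.228 → ⌈·⌉ = 366
j=11: r + 10k = 405.311333… → ⌈·⌉ = 406
j=12: r + 11k = 445.394666… → ⌈·⌉ = 446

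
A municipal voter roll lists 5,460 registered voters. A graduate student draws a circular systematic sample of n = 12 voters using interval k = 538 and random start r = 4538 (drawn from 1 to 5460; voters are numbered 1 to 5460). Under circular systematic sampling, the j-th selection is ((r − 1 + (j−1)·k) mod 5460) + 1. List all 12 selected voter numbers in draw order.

4538, 5076, 154, 692, 1230, 1768, 2306, 2844, 3382, 3920, 4458, 4996

Selection 1: 4538
Selection 2: 4538 + 538 = 5076
Selection 3: 5076 + 538 = 5614 → 5614 − 5460 = 154
Selection 4: 154 + 538 = 692
Selection 5: 692 + 538 = 1230
Selection 6: 1230 + 538 = 1768
Selection 7: 1768 + 538 = 2306
Selection 8: 2306 + 538 = 2844
Selection 9: 2844 + 538 = 3382
Selection 10: 3382 + 538 = 3920
Selection 11: 3920 + 538 = 4458
Selection 12: 4458 + 538 = 4996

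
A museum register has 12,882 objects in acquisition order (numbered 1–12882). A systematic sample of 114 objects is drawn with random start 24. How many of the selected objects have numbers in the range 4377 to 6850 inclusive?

k = 12882/114 = 113
First selection ≥ 4377: 24 + ⌈(4377−24)/113⌉·113 = 24 + 39×113 = 4431
Last selection ≤ 6850: 24 + ⌊(6850−24)/113⌋·113 = 24 + 60×113 = 6804
Count = 60 − 39 + 1 = 22

22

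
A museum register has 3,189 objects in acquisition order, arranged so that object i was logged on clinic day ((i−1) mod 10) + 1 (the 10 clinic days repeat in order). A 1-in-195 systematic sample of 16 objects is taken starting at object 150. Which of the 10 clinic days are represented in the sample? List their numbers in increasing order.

5, 10

Consecutive selections differ by k = 195, so their clinic day numbers differ by 195 mod 10 = 5.
gcd(195, 10) = 5, so the sample visits 10/5 = 2 distinct residues mod 10.
Start 150 is clinic day 10; the clinic days hit are 5, 10.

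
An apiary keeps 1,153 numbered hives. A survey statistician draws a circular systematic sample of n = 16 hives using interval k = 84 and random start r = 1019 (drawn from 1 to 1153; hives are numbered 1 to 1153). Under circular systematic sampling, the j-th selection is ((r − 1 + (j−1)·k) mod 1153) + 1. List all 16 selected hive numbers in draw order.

1019, 1103, 34, 118, 202, 286, 370, 454, 538, 622, 706, 790, 874, 958, 1042, 1126

Selection 1: 1019
Selection 2: 1019 + 84 = 1103
Selection 3: 1103 + 84 = 1187 → 1187 − 1153 = 34
Selection 4: 34 + 84 = 118
Selection 5: 118 + 84 = 202
Selection 6: 202 + 84 = 286
Selection 7: 286 + 84 = 370
Selection 8: 370 + 84 = 454
Selection 9: 454 + 84 = 538
Selection 10: 538 + 84 = 622
Selection 11: 622 + 84 = 706
Selection 12: 706 + 84 = 790
Selection 13: 790 + 84 = 874
Selection 14: 874 + 84 = 958
Selection 15: 958 + 84 = 1042
Selection 16: 1042 + 84 = 1126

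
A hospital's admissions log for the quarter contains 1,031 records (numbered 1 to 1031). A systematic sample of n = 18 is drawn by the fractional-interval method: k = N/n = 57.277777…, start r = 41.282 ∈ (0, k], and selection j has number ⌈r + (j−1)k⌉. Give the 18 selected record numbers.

j=1: r + 0k = 41.282 → ⌈·⌉ = 42
j=2: r + 1k = 98.559777… → ⌈·⌉ = 99
j=3: r + 2k = 155.837555… → ⌈·⌉ = 156
j=4: r + 3k = 213.115333… → ⌈·⌉ = 214
j=5: r + 4k = 270.393111… → ⌈·⌉ = 271
j=6: r + 5k = 327.670888… → ⌈·⌉ = 328
j=7: r + 6k = 384.948666… → ⌈·⌉ = 385
j=8: r + 7k = 442.226444… → ⌈·⌉ = 443
j=9: r + 8k = 499.504222… → ⌈·⌉ = 500
j=10: r + 9k = 556.782 → ⌈·⌉ = 557
j=11: r + 10k = 614.059777… → ⌈·⌉ = 615
j=12: r + 11k = 671.337555… → ⌈·⌉ = 672
j=13: r + 12k = 728.615333… → ⌈·⌉ = 729
j=14: r + 13k = 785.893111… → ⌈·⌉ = 786
j=15: r + 14k = 843.170888… → ⌈·⌉ = 844
j=16: r + 15k = 900.448666… → ⌈·⌉ = 901
j=17: r + 16k = 957.726444… → ⌈·⌉ = 958
j=18: r + 17k = 1015.004222… → ⌈·⌉ = 1016

42, 99, 156, 214, 271, 328, 385, 443, 500, 557, 615, 672, 729, 786, 844, 901, 958, 1016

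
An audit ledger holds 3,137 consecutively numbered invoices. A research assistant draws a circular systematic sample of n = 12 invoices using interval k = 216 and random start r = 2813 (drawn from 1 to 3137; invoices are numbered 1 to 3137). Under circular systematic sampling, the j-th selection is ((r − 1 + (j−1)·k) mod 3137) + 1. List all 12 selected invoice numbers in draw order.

2813, 3029, 108, 324, 540, 756, 972, 1188, 1404, 1620, 1836, 2052

Selection 1: 2813
Selection 2: 2813 + 216 = 3029
Selection 3: 3029 + 216 = 3245 → 3245 − 3137 = 108
Selection 4: 108 + 216 = 324
Selection 5: 324 + 216 = 540
Selection 6: 540 + 216 = 756
Selection 7: 756 + 216 = 972
Selection 8: 972 + 216 = 1188
Selection 9: 1188 + 216 = 1404
Selection 10: 1404 + 216 = 1620
Selection 11: 1620 + 216 = 1836
Selection 12: 1836 + 216 = 2052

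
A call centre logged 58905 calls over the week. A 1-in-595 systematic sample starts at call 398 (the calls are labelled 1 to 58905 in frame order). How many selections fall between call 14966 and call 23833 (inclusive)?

k = 595
First selection ≥ 14966: 398 + ⌈(14966−398)/595⌉·595 = 398 + 25×595 = 15273
Last selection ≤ 23833: 398 + ⌊(23833−398)/595⌋·595 = 398 + 39×595 = 23603
Count = 39 − 25 + 1 = 15

15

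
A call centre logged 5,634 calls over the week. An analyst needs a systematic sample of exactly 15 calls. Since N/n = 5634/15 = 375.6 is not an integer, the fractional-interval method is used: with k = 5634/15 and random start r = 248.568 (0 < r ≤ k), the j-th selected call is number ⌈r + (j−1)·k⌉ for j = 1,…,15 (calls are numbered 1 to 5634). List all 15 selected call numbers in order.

249, 625, 1000, 1376, 1751, 2127, 2503, 2878, 3254, 3629, 4005, 4381, 4756, 5132, 5507

j=1: r + 0k = 248.568 → ⌈·⌉ = 249
j=2: r + 1k = 624.168 → ⌈·⌉ = 625
j=3: r + 2k = 999.768 → ⌈·⌉ = 1000
j=4: r + 3k = 1375.368 → ⌈·⌉ = 1376
j=5: r + 4k = 1750.968 → ⌈·⌉ = 1751
j=6: r + 5k = 2126.568 → ⌈·⌉ = 2127
j=7: r + 6k = 2502.168 → ⌈·⌉ = 2503
j=8: r + 7k = 2877.768 → ⌈·⌉ = 2878
j=9: r + 8k = 3253.368 → ⌈·⌉ = 3254
j=10: r + 9k = 3628.968 → ⌈·⌉ = 3629
j=11: r + 10k = 4004.568 → ⌈·⌉ = 4005
j=12: r + 11k = 4380.168 → ⌈·⌉ = 4381
j=13: r + 12k = 4755.768 → ⌈·⌉ = 4756
j=14: r + 13k = 5131.368 → ⌈·⌉ = 5132
j=15: r + 14k = 5506.968 → ⌈·⌉ = 5507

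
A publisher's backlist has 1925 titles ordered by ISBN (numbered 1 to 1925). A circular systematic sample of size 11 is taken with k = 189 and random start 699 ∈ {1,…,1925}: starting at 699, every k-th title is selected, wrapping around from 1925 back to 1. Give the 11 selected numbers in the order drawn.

699, 888, 1077, 1266, 1455, 1644, 1833, 97, 286, 475, 664

Selection 1: 699
Selection 2: 699 + 189 = 888
Selection 3: 888 + 189 = 1077
Selection 4: 1077 + 189 = 1266
Selection 5: 1266 + 189 = 1455
Selection 6: 1455 + 189 = 1644
Selection 7: 1644 + 189 = 1833
Selection 8: 1833 + 189 = 2022 → 2022 − 1925 = 97
Selection 9: 97 + 189 = 286
Selection 10: 286 + 189 = 475
Selection 11: 475 + 189 = 664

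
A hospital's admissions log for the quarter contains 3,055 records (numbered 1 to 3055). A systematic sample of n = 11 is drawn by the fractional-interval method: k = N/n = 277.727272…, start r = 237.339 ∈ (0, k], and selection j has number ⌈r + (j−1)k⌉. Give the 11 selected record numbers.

j=1: r + 0k = 237.339 → ⌈·⌉ = 238
j=2: r + 1k = 515.066272… → ⌈·⌉ = 516
j=3: r + 2k = 792.793545… → ⌈·⌉ = 793
j=4: r + 3k = 1070.520818… → ⌈·⌉ = 1071
j=5: r + 4k = 1348.248090… → ⌈·⌉ = 1349
j=6: r + 5k = 1625.975363… → ⌈·⌉ = 1626
j=7: r + 6k = 1903.702636… → ⌈·⌉ = 1904
j=8: r + 7k = 2181.429909… → ⌈·⌉ = 2182
j=9: r + 8k = 2459.157181… → ⌈·⌉ = 2460
j=10: r + 9k = 2736.884454… → ⌈·⌉ = 2737
j=11: r + 10k = 3014.611727… → ⌈·⌉ = 3015

238, 516, 793, 1071, 1349, 1626, 1904, 2182, 2460, 2737, 3015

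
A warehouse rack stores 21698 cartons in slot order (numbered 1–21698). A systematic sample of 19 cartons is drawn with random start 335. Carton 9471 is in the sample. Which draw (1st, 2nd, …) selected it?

9

k = 21698/19 = 1142
position = (9471 − 335)/1142 + 1 = 9136/1142 + 1 = 8 + 1 = 9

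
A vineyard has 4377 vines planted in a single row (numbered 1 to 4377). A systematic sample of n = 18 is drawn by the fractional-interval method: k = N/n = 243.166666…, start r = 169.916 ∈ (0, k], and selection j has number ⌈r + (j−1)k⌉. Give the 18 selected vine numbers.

170, 414, 657, 900, 1143, 1386, 1629, 1873, 2116, 2359, 2602, 2845, 3088, 3332, 3575, 3818, 4061, 4304

j=1: r + 0k = 169.916 → ⌈·⌉ = 170
j=2: r + 1k = 413.082666… → ⌈·⌉ = 414
j=3: r + 2k = 656.249333… → ⌈·⌉ = 657
j=4: r + 3k = 899.416 → ⌈·⌉ = 900
j=5: r + 4k = 1142.582666… → ⌈·⌉ = 1143
j=6: r + 5k = 1385.749333… → ⌈·⌉ = 1386
j=7: r + 6k = 1628.916 → ⌈·⌉ = 1629
j=8: r + 7k = 1872.082666… → ⌈·⌉ = 1873
j=9: r + 8k = 2115.249333… → ⌈·⌉ = 2116
j=10: r + 9k = 2358.416 → ⌈·⌉ = 2359
j=11: r + 10k = 2601.582666… → ⌈·⌉ = 2602
j=12: r + 11k = 2844.749333… → ⌈·⌉ = 2845
j=13: r + 12k = 3087.916 → ⌈·⌉ = 3088
j=14: r + 13k = 3331.082666… → ⌈·⌉ = 3332
j=15: r + 14k = 3574.249333… → ⌈·⌉ = 3575
j=16: r + 15k = 3817.416 → ⌈·⌉ = 3818
j=17: r + 16k = 4060.582666… → ⌈·⌉ = 4061
j=18: r + 17k = 4303.749333… → ⌈·⌉ = 4304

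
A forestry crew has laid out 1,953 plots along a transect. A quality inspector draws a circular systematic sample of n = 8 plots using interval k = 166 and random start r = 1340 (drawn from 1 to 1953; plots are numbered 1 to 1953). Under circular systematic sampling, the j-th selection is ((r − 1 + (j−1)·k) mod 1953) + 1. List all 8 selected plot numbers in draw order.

1340, 1506, 1672, 1838, 51, 217, 383, 549

Selection 1: 1340
Selection 2: 1340 + 166 = 1506
Selection 3: 1506 + 166 = 1672
Selection 4: 1672 + 166 = 1838
Selection 5: 1838 + 166 = 2004 → 2004 − 1953 = 51
Selection 6: 51 + 166 = 217
Selection 7: 217 + 166 = 383
Selection 8: 383 + 166 = 549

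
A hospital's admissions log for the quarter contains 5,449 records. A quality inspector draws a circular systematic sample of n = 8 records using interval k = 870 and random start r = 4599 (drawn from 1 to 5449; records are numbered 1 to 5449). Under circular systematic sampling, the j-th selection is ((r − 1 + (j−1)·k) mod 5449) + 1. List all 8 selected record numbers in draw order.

Selection 1: 4599
Selection 2: 4599 + 870 = 5469 → 5469 − 5449 = 20
Selection 3: 20 + 870 = 890
Selection 4: 890 + 870 = 1760
Selection 5: 1760 + 870 = 2630
Selection 6: 2630 + 870 = 3500
Selection 7: 3500 + 870 = 4370
Selection 8: 4370 + 870 = 5240

4599, 20, 890, 1760, 2630, 3500, 4370, 5240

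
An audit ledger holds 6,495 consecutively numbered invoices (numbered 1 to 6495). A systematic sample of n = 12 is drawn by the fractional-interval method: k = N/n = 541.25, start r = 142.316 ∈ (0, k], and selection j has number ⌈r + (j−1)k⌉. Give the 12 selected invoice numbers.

143, 684, 1225, 1767, 2308, 2849, 3390, 3932, 4473, 5014, 5555, 6097

j=1: r + 0k = 142.316 → ⌈·⌉ = 143
j=2: r + 1k = 683.566 → ⌈·⌉ = 684
j=3: r + 2k = 1224.816 → ⌈·⌉ = 1225
j=4: r + 3k = 1766.066 → ⌈·⌉ = 1767
j=5: r + 4k = 2307.316 → ⌈·⌉ = 2308
j=6: r + 5k = 2848.566 → ⌈·⌉ = 2849
j=7: r + 6k = 3389.816 → ⌈·⌉ = 3390
j=8: r + 7k = 3931.066 → ⌈·⌉ = 3932
j=9: r + 8k = 4472.316 → ⌈·⌉ = 4473
j=10: r + 9k = 5013.566 → ⌈·⌉ = 5014
j=11: r + 10k = 5554.816 → ⌈·⌉ = 5555
j=12: r + 11k = 6096.066 → ⌈·⌉ = 6097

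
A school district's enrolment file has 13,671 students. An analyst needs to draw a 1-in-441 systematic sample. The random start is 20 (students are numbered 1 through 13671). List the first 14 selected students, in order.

student 1: 20
student 2: 20 + 441 = 461
student 3: 461 + 441 = 902
student 4: 902 + 441 = 1343
student 5: 1343 + 441 = 1784
student 6: 1784 + 441 = 2225
student 7: 2225 + 441 = 2666
student 8: 2666 + 441 = 3107
student 9: 3107 + 441 = 3548
student 10: 3548 + 441 = 3989
student 11: 3989 + 441 = 4430
student 12: 4430 + 441 = 4871
student 13: 4871 + 441 = 5312
student 14: 5312 + 441 = 5753

20, 461, 902, 1343, 1784, 2225, 2666, 3107, 3548, 3989, 4430, 4871, 5312, 5753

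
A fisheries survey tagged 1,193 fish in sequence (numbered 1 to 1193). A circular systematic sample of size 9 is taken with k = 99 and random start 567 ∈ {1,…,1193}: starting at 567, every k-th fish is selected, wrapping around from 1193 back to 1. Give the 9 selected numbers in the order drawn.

567, 666, 765, 864, 963, 1062, 1161, 67, 166

Selection 1: 567
Selection 2: 567 + 99 = 666
Selection 3: 666 + 99 = 765
Selection 4: 765 + 99 = 864
Selection 5: 864 + 99 = 963
Selection 6: 963 + 99 = 1062
Selection 7: 1062 + 99 = 1161
Selection 8: 1161 + 99 = 1260 → 1260 − 1193 = 67
Selection 9: 67 + 99 = 166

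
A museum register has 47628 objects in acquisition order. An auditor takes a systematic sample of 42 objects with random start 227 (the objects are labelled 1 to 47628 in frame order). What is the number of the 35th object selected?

k = 47628/42 = 1134
35th selection = r + (35−1)·k = 227 + 34×1134 = 227 + 38556 = 38783

38783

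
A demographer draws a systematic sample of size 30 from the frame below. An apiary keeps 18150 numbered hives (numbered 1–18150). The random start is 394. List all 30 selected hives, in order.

394, 999, 1604, 2209, 2814, 3419, 4024, 4629, 5234, 5839, 6444, 7049, 7654, 8259, 8864, 9469, 10074, 10679, 11284, 11889, 12494, 13099, 13704, 14309, 14914, 15519, 16124, 16729, 17334, 17939

k = N/n = 18150/30 = 605
hive 1: 394
hive 2: 394 + 605 = 999
hive 3: 999 + 605 = 1604
hive 4: 1604 + 605 = 2209
hive 5: 2209 + 605 = 2814
hive 6: 2814 + 605 = 3419
hive 7: 3419 + 605 = 4024
hive 8: 4024 + 605 = 4629
hive 9: 4629 + 605 = 5234
hive 10: 5234 + 605 = 5839
hive 11: 5839 + 605 = 6444
hive 12: 6444 + 605 = 7049
hive 13: 7049 + 605 = 7654
hive 14: 7654 + 605 = 8259
hive 15: 8259 + 605 = 8864
hive 16: 8864 + 605 = 9469
hive 17: 9469 + 605 = 10074
hive 18: 10074 + 605 = 10679
hive 19: 10679 + 605 = 11284
hive 20: 11284 + 605 = 11889
hive 21: 11889 + 605 = 12494
hive 22: 12494 + 605 = 13099
hive 23: 13099 + 605 = 13704
hive 24: 13704 + 605 = 14309
hive 25: 14309 + 605 = 14914
hive 26: 14914 + 605 = 15519
hive 27: 15519 + 605 = 16124
hive 28: 16124 + 605 = 16729
hive 29: 16729 + 605 = 17334
hive 30: 17334 + 605 = 17939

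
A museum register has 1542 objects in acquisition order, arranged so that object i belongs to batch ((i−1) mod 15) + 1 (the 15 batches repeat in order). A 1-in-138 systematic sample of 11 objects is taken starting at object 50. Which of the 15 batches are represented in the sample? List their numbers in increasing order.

2, 5, 8, 11, 14

Consecutive selections differ by k = 138, so their batch numbers differ by 138 mod 15 = 3.
gcd(138, 15) = 3, so the sample visits 15/3 = 5 distinct residues mod 15.
Start 50 is batch 5; the batches hit are 2, 5, 8, 11, 14.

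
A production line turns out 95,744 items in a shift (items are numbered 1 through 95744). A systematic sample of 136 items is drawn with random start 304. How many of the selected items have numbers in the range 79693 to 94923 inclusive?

22

k = 95744/136 = 704
First selection ≥ 79693: 304 + ⌈(79693−304)/704⌉·704 = 304 + 113×704 = 79856
Last selection ≤ 94923: 304 + ⌊(94923−304)/704⌋·704 = 304 + 134×704 = 94640
Count = 134 − 113 + 1 = 22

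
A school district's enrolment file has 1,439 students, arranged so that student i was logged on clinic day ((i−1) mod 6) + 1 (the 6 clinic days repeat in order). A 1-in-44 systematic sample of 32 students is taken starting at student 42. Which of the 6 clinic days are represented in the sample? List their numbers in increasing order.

2, 4, 6

Consecutive selections differ by k = 44, so their clinic day numbers differ by 44 mod 6 = 2.
gcd(44, 6) = 2, so the sample visits 6/2 = 3 distinct residues mod 6.
Start 42 is clinic day 6; the clinic days hit are 2, 4, 6.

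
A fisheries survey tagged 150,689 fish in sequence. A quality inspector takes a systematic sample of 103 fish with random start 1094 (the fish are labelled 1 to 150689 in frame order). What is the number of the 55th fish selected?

k = 150689/103 = 1463
55th selection = r + (55−1)·k = 1094 + 54×1463 = 1094 + 79002 = 80096

80096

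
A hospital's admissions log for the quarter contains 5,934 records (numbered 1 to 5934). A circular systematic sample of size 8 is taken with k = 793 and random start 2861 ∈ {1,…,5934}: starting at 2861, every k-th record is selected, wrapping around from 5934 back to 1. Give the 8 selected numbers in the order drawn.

Selection 1: 2861
Selection 2: 2861 + 793 = 3654
Selection 3: 3654 + 793 = 4447
Selection 4: 4447 + 793 = 5240
Selection 5: 5240 + 793 = 6033 → 6033 − 5934 = 99
Selection 6: 99 + 793 = 892
Selection 7: 892 + 793 = 1685
Selection 8: 1685 + 793 = 2478

2861, 3654, 4447, 5240, 99, 892, 1685, 2478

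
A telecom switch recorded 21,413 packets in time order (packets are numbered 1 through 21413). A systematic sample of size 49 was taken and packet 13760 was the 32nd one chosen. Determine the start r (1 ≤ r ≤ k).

213

k = 21413/49 = 437
r = 13760 − (32−1)×437 = 13760 − 13547 = 213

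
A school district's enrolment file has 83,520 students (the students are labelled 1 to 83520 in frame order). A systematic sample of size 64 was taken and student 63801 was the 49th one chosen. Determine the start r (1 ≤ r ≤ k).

k = 83520/64 = 1305
r = 63801 − (49−1)×1305 = 63801 − 62640 = 1161

1161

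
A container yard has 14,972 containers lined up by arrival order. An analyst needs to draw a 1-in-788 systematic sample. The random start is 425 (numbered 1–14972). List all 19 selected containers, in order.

container 1: 425
container 2: 425 + 788 = 1213
container 3: 1213 + 788 = 2001
container 4: 2001 + 788 = 2789
container 5: 2789 + 788 = 3577
container 6: 3577 + 788 = 4365
container 7: 4365 + 788 = 5153
container 8: 5153 + 788 = 5941
container 9: 5941 + 788 = 6729
container 10: 6729 + 788 = 7517
container 11: 7517 + 788 = 8305
container 12: 8305 + 788 = 9093
container 13: 9093 + 788 = 9881
container 14: 9881 + 788 = 10669
container 15: 10669 + 788 = 11457
container 16: 11457 + 788 = 12245
container 17: 12245 + 788 = 13033
container 18: 13033 + 788 = 13821
container 19: 13821 + 788 = 14609

425, 1213, 2001, 2789, 3577, 4365, 5153, 5941, 6729, 7517, 8305, 9093, 9881, 10669, 11457, 12245, 13033, 13821, 14609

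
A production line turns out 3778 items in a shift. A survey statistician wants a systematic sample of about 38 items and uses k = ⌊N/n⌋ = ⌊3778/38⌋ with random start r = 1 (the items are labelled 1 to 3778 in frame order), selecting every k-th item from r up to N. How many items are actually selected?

39

k = ⌊3778/38⌋ = 99
Achieved size = ⌊(3778 − 1)/99⌋ + 1 = ⌊3777/99⌋ + 1 = 38 + 1 = 39
(last selection: 1 + 38×99 = 3763 ≤ 3778; next would be 3862 > 3778)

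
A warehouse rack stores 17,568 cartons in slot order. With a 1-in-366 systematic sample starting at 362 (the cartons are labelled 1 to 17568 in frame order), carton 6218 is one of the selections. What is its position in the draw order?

17

k = 366
position = (6218 − 362)/366 + 1 = 5856/366 + 1 = 16 + 1 = 17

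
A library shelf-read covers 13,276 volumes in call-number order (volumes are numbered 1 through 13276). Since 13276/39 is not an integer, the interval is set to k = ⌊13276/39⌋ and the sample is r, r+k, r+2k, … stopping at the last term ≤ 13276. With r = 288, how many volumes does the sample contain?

k = ⌊13276/39⌋ = 340
Achieved size = ⌊(13276 − 288)/340⌋ + 1 = ⌊12988/340⌋ + 1 = 38 + 1 = 39
(last selection: 288 + 38×340 = 13208 ≤ 13276; next would be 13548 > 13276)

39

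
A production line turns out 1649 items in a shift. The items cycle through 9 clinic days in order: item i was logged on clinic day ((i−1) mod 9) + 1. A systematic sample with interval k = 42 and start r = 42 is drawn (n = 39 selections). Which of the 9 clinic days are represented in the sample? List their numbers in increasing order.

Consecutive selections differ by k = 42, so their clinic day numbers differ by 42 mod 9 = 6.
gcd(42, 9) = 3, so the sample visits 9/3 = 3 distinct residues mod 9.
Start 42 is clinic day 6; the clinic days hit are 3, 6, 9.

3, 6, 9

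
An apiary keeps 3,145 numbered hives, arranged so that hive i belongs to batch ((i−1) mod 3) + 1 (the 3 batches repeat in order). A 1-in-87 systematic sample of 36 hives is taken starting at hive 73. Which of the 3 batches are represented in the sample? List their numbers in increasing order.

1

Consecutive selections differ by k = 87, so their batch numbers differ by 87 mod 3 = 0.
gcd(87, 3) = 3, so the sample visits 3/3 = 1 distinct residues mod 3.
Start 73 is batch 1; the batches hit are 1.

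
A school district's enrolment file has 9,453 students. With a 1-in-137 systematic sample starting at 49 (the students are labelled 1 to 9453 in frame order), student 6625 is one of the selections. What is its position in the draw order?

k = 137
position = (6625 − 49)/137 + 1 = 6576/137 + 1 = 48 + 1 = 49

49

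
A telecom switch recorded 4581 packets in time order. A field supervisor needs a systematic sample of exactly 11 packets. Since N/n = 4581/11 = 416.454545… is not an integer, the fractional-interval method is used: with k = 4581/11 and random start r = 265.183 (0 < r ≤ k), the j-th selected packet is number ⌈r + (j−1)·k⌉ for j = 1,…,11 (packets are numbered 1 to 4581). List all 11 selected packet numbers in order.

j=1: r + 0k = 265.183 → ⌈·⌉ = 266
j=2: r + 1k = 681.637545… → ⌈·⌉ = 682
j=3: r + 2k = 1098.092090… → ⌈·⌉ = 1099
j=4: r + 3k = 1514.546636… → ⌈·⌉ = 1515
j=5: r + 4k = 1931.001181… → ⌈·⌉ = 1932
j=6: r + 5k = 2347.455727… → ⌈·⌉ = 2348
j=7: r + 6k = 2763.910272… → ⌈·⌉ = 2764
j=8: r + 7k = 3180.364818… → ⌈·⌉ = 3181
j=9: r + 8k = 3596.819363… → ⌈·⌉ = 3597
j=10: r + 9k = 4013.273909… → ⌈·⌉ = 4014
j=11: r + 10k = 4429.728454… → ⌈·⌉ = 4430

266, 682, 1099, 1515, 1932, 2348, 2764, 3181, 3597, 4014, 4430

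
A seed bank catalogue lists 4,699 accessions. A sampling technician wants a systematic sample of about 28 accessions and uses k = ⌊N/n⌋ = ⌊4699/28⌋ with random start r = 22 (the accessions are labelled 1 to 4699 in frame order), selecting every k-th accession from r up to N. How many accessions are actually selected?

k = ⌊4699/28⌋ = 167
Achieved size = ⌊(4699 − 22)/167⌋ + 1 = ⌊4677/167⌋ + 1 = 28 + 1 = 29
(last selection: 22 + 28×167 = 4698 ≤ 4699; next would be 4865 > 4699)

29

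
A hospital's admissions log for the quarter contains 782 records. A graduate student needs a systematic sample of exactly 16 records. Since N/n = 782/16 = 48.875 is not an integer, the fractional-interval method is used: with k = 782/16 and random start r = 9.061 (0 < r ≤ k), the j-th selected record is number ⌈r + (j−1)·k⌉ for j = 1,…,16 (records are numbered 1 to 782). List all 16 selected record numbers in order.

j=1: r + 0k = 9.061 → ⌈·⌉ = 10
j=2: r + 1k = 57.936 → ⌈·⌉ = 58
j=3: r + 2k = 106.811 → ⌈·⌉ = 107
j=4: r + 3k = 155.686 → ⌈·⌉ = 156
j=5: r + 4k = 204.561 → ⌈·⌉ = 205
j=6: r + 5k = 253.436 → ⌈·⌉ = 254
j=7: r + 6k = 302.311 → ⌈·⌉ = 303
j=8: r + 7k = 351.186 → ⌈·⌉ = 352
j=9: r + 8k = 400.061 → ⌈·⌉ = 401
j=10: r + 9k = 448.936 → ⌈·⌉ = 449
j=11: r + 10k = 497.811 → ⌈·⌉ = 498
j=12: r + 11k = 546.686 → ⌈·⌉ = 547
j=13: r + 12k = 595.561 → ⌈·⌉ = 596
j=14: r + 13k = 644.436 → ⌈·⌉ = 645
j=15: r + 14k = 693.311 → ⌈·⌉ = 694
j=16: r + 15k = 742.186 → ⌈·⌉ = 743

10, 58, 107, 156, 205, 254, 303, 352, 401, 449, 498, 547, 596, 645, 694, 743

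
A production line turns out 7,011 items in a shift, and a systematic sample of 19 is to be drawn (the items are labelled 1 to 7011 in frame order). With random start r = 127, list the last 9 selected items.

k = N/n = 7011/19 = 369
11th selection = 127 + 10×369 = 3817
12th: 3817 + 369 = 4186
13th: 4186 + 369 = 4555
14th: 4555 + 369 = 4924
15th: 4924 + 369 = 5293
16th: 5293 + 369 = 5662
17th: 5662 + 369 = 6031
18th: 6031 + 369 = 6400
19th: 6400 + 369 = 6769

3817, 4186, 4555, 4924, 5293, 5662, 6031, 6400, 6769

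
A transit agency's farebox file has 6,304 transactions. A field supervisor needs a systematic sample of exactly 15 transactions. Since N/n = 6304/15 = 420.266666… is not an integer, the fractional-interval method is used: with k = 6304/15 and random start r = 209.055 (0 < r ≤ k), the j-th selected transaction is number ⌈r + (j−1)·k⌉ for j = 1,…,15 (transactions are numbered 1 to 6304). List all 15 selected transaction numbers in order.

210, 630, 1050, 1470, 1891, 2311, 2731, 3151, 3572, 3992, 4412, 4832, 5253, 5673, 6093

j=1: r + 0k = 209.055 → ⌈·⌉ = 210
j=2: r + 1k = 629.321666… → ⌈·⌉ = 630
j=3: r + 2k = 1049.588333… → ⌈·⌉ = 1050
j=4: r + 3k = 1469.855 → ⌈·⌉ = 1470
j=5: r + 4k = 1890.121666… → ⌈·⌉ = 1891
j=6: r + 5k = 2310.388333… → ⌈·⌉ = 2311
j=7: r + 6k = 2730.655 → ⌈·⌉ = 2731
j=8: r + 7k = 3150.921666… → ⌈·⌉ = 3151
j=9: r + 8k = 3571.188333… → ⌈·⌉ = 3572
j=10: r + 9k = 3991.455 → ⌈·⌉ = 3992
j=11: r + 10k = 4411.721666… → ⌈·⌉ = 4412
j=12: r + 11k = 4831.988333… → ⌈·⌉ = 4832
j=13: r + 12k = 5252.255 → ⌈·⌉ = 5253
j=14: r + 13k = 5672.521666… → ⌈·⌉ = 5673
j=15: r + 14k = 6092.788333… → ⌈·⌉ = 6093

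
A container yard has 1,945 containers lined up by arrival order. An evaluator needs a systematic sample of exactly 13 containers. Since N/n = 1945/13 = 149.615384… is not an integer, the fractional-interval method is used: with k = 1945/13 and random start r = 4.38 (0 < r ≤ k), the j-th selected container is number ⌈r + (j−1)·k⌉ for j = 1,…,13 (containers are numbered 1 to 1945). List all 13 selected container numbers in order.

j=1: r + 0k = 4.38 → ⌈·⌉ = 5
j=2: r + 1k = 153.995384… → ⌈·⌉ = 154
j=3: r + 2k = 303.610769… → ⌈·⌉ = 304
j=4: r + 3k = 453.226153… → ⌈·⌉ = 454
j=5: r + 4k = 602.841538… → ⌈·⌉ = 603
j=6: r + 5k = 752.456923… → ⌈·⌉ = 753
j=7: r + 6k = 902.072307… → ⌈·⌉ = 903
j=8: r + 7k = 1051.687692… → ⌈·⌉ = 1052
j=9: r + 8k = 1201.303076… → ⌈·⌉ = 1202
j=10: r + 9k = 1350.918461… → ⌈·⌉ = 1351
j=11: r + 10k = 1500.533846… → ⌈·⌉ = 1501
j=12: r + 11k = 1650.149230… → ⌈·⌉ = 1651
j=13: r + 12k = 1799.764615… → ⌈·⌉ = 1800

5, 154, 304, 454, 603, 753, 903, 1052, 1202, 1351, 1501, 1651, 1800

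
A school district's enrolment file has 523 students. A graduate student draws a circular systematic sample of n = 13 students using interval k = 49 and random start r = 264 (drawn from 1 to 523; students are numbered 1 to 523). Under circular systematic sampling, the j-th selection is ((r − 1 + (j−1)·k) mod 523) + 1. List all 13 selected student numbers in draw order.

264, 313, 362, 411, 460, 509, 35, 84, 133, 182, 231, 280, 329

Selection 1: 264
Selection 2: 264 + 49 = 313
Selection 3: 313 + 49 = 362
Selection 4: 362 + 49 = 411
Selection 5: 411 + 49 = 460
Selection 6: 460 + 49 = 509
Selection 7: 509 + 49 = 558 → 558 − 523 = 35
Selection 8: 35 + 49 = 84
Selection 9: 84 + 49 = 133
Selection 10: 133 + 49 = 182
Selection 11: 182 + 49 = 231
Selection 12: 231 + 49 = 280
Selection 13: 280 + 49 = 329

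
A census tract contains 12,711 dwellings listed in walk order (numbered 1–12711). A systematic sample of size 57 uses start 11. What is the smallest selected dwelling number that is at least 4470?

4471

k = 12711/57 = 223
Steps past start: ⌈(4470 − 11)/223⌉ = ⌈4459/223⌉ = 20
Selected dwelling: 11 + 20×223 = 4471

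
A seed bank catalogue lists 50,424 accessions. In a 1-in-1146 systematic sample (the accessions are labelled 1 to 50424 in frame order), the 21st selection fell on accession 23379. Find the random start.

k = 1146
r = 23379 − (21−1)×1146 = 23379 − 22920 = 459

459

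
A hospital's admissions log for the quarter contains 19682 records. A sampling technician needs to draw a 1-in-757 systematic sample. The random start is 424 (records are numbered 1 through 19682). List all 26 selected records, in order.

record 1: 424
record 2: 424 + 757 = 1181
record 3: 1181 + 757 = 1938
record 4: 1938 + 757 = 2695
record 5: 2695 + 757 = 3452
record 6: 3452 + 757 = 4209
record 7: 4209 + 757 = 4966
record 8: 4966 + 757 = 5723
record 9: 5723 + 757 = 6480
record 10: 6480 + 757 = 7237
record 11: 7237 + 757 = 7994
record 12: 7994 + 757 = 8751
record 13: 8751 + 757 = 9508
record 14: 9508 + 757 = 10265
record 15: 10265 + 757 = 11022
record 16: 11022 + 757 = 11779
record 17: 11779 + 757 = 12536
record 18: 12536 + 757 = 13293
record 19: 13293 + 757 = 14050
record 20: 14050 + 757 = 14807
record 21: 14807 + 757 = 15564
record 22: 15564 + 757 = 16321
record 23: 16321 + 757 = 17078
record 24: 17078 + 757 = 17835
record 25: 17835 + 757 = 18592
record 26: 18592 + 757 = 19349

424, 1181, 1938, 2695, 3452, 4209, 4966, 5723, 6480, 7237, 7994, 8751, 9508, 10265, 11022, 11779, 12536, 13293, 14050, 14807, 15564, 16321, 17078, 17835, 18592, 19349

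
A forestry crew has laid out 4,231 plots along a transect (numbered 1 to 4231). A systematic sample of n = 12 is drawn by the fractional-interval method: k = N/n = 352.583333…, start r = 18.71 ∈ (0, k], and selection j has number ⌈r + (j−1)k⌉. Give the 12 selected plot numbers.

19, 372, 724, 1077, 1430, 1782, 2135, 2487, 2840, 3192, 3545, 3898

j=1: r + 0k = 18.71 → ⌈·⌉ = 19
j=2: r + 1k = 371.293333… → ⌈·⌉ = 372
j=3: r + 2k = 723.876666… → ⌈·⌉ = 724
j=4: r + 3k = 1076.46 → ⌈·⌉ = 1077
j=5: r + 4k = 1429.043333… → ⌈·⌉ = 1430
j=6: r + 5k = 1781.626666… → ⌈·⌉ = 1782
j=7: r + 6k = 2134.21 → ⌈·⌉ = 2135
j=8: r + 7k = 2486.793333… → ⌈·⌉ = 2487
j=9: r + 8k = 2839.376666… → ⌈·⌉ = 2840
j=10: r + 9k = 3191.96 → ⌈·⌉ = 3192
j=11: r + 10k = 3544.543333… → ⌈·⌉ = 3545
j=12: r + 11k = 3897.126666… → ⌈·⌉ = 3898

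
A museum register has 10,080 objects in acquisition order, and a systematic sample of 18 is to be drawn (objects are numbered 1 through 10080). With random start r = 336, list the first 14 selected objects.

336, 896, 1456, 2016, 2576, 3136, 3696, 4256, 4816, 5376, 5936, 6496, 7056, 7616

k = N/n = 10080/18 = 560
object 1: 336
object 2: 336 + 560 = 896
object 3: 896 + 560 = 1456
object 4: 1456 + 560 = 2016
object 5: 2016 + 560 = 2576
object 6: 2576 + 560 = 3136
object 7: 3136 + 560 = 3696
object 8: 3696 + 560 = 4256
object 9: 4256 + 560 = 4816
object 10: 4816 + 560 = 5376
object 11: 5376 + 560 = 5936
object 12: 5936 + 560 = 6496
object 13: 6496 + 560 = 7056
object 14: 7056 + 560 = 7616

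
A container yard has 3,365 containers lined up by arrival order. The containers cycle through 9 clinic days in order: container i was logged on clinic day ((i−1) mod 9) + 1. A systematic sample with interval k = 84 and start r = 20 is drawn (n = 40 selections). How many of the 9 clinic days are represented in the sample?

Consecutive selections differ by k = 84, so their clinic day numbers differ by 84 mod 9 = 3.
gcd(84, 9) = 3, so the sample visits 9/3 = 3 distinct residues mod 9.
Start 20 is clinic day 2; the clinic days hit are 2, 5, 8.

3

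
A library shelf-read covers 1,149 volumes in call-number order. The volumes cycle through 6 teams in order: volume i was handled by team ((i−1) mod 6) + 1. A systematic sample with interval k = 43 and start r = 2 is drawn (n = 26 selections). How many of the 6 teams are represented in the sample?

Consecutive selections differ by k = 43, so their team numbers differ by 43 mod 6 = 1.
gcd(43, 6) = 1, so the sample visits 6/1 = 6 distinct residues mod 6.
Start 2 is team 2; the teams hit are 1, 2, 3, 4, 5, 6.

6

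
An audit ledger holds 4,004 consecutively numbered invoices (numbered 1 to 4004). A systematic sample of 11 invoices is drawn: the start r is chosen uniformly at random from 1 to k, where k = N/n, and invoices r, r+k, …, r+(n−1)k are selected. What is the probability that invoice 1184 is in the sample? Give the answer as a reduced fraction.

k = 4004/11 = 364.
Invoice 1184 is selected iff r ≡ 1184 (mod 364); exactly one such r in {1,…,364}.
Inclusion probability = 1/364.

1/364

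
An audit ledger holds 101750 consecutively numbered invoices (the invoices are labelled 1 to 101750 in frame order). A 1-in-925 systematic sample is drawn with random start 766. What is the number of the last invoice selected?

k = 925
110th selection = r + (110−1)·k = 766 + 109×925 = 766 + 100825 = 101591

101591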